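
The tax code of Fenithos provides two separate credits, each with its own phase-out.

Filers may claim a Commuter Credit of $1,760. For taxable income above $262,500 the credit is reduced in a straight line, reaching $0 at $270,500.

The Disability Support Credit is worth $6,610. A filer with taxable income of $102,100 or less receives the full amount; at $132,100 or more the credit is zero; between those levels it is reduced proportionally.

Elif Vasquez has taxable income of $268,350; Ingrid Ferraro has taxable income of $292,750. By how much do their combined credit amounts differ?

Elif ($268,350): Commuter Credit: $268,350 is $5,850 into a $8,000 phase-out range, leaving 2,150/8,000 of the credit: $1,760 × 2,150/8,000 = $473. Disability Support Credit: $268,350 is at or above $132,100, so the credit is $0. total $473 + $0 = $473
Ingrid ($292,750): Commuter Credit: $292,750 is at or above $270,500, so the credit is $0. Disability Support Credit: $292,750 is at or above $132,100, so the credit is $0. total $0 + $0 = $0
Difference: |$473 − $0| = $473.

$473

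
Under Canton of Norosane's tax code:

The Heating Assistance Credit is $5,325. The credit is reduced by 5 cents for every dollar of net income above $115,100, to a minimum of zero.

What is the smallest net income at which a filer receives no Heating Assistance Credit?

The credit falls by 5% of each dollar above $115,100, so it reaches zero when the excess is $5,325 / 5% = $106,500: income = $115,100 + $106,500 = $221,600.

$221,600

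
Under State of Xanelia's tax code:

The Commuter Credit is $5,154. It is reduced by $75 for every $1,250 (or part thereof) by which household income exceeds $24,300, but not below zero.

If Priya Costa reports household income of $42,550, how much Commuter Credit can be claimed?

Commuter Credit: income exceeds $24,300 by $18,250, which is 15 full-or-partial $1,250 increments; reduction = 15 × $75 = $1,125, leaving $4,029.

$4,029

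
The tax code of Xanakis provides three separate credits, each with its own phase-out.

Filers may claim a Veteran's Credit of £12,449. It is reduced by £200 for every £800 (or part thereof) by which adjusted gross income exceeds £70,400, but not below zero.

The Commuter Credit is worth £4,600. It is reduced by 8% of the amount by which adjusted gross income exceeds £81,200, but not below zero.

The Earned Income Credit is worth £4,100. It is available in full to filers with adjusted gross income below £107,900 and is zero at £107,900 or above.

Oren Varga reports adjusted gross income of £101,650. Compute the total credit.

Veteran's Credit: income exceeds £70,400 by £31,250, which is 40 full-or-partial £800 increments; reduction = 40 × £200 = £8,000, leaving £4,449.
Commuter Credit: 8% of the £20,450 excess over £81,200 is £1,636; credit = £4,600 − £1,636 = £2,964.
Earned Income Credit: £101,650 is below the £107,900 cutoff, so the full £4,100 applies.
Total: £4,449 + £2,964 + £4,100 = £11,513.

£11,513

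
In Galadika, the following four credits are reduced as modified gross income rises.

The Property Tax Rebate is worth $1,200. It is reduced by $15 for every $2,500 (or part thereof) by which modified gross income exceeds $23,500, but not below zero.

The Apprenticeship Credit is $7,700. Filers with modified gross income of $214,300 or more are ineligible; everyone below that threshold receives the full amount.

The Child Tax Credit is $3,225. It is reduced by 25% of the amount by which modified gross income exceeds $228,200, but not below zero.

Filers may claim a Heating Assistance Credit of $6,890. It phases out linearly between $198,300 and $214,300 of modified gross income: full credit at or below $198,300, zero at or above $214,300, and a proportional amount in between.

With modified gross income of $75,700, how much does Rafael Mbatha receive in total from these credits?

Property Tax Rebate: income exceeds $23,500 by $52,200, which is 21 full-or-partial $2,500 increments; reduction = 21 × $15 = $315, leaving $885.
Apprenticeship Credit: $75,700 is below the $214,300 cutoff, so the full $7,700 applies.
Child Tax Credit: $75,700 is at or below the $228,200 threshold, so the full $3,225 applies.
Heating Assistance Credit: $75,700 is at or below the $198,300 threshold, so the full $6,890 applies.
Total: $885 + $7,700 + $3,225 + $6,890 = $18,700.

$18,700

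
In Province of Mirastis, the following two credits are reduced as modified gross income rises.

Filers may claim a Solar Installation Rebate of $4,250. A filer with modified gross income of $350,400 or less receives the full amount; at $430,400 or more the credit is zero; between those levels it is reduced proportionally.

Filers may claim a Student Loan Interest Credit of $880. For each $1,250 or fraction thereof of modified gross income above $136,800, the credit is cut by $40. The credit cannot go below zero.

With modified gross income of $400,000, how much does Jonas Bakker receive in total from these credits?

Solar Installation Rebate: $400,000 is $49,600 into a $80,000 phase-out range, leaving 30,400/80,000 of the credit: $4,250 × 30,400/80,000 = $1,615.
Student Loan Interest Credit: income exceeds $136,800 by $263,200 → 211 increments × $40 = $8,440 ≥ base, so the credit is $0.
Total: $1,615 + $0 = $1,615.

$1,615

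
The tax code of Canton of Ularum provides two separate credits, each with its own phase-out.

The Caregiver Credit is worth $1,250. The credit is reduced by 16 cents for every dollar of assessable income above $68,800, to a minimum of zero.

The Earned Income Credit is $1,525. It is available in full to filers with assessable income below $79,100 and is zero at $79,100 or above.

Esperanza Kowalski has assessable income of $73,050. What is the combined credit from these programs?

Caregiver Credit: 16% of the $4,250 excess over $68,800 is $680; credit = $1,250 − $680 = $570.
Earned Income Credit: $73,050 is below the $79,100 cutoff, so the full $1,525 applies.
Total: $570 + $1,525 = $2,095.

$2,095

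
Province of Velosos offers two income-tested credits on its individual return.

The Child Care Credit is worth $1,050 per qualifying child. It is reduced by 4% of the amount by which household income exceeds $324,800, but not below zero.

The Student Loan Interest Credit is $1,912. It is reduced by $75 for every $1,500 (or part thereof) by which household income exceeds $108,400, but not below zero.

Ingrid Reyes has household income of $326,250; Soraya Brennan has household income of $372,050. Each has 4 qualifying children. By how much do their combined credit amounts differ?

$1,832

Ingrid ($326,250): Child Care Credit: base = 4 × $1,050 = $4,200. 4% of the $1,450 excess over $324,800 is $58; credit = $4,200 − $58 = $4,142. Student Loan Interest Credit: income exceeds $108,400 by $217,850 → 146 increments × $75 = $10,950 ≥ base, so the credit is $0. total $4,142 + $0 = $4,142
Soraya ($372,050): Child Care Credit: base = 4 × $1,050 = $4,200. 4% of the $47,250 excess over $324,800 is $1,890; credit = $4,200 − $1,890 = $2,310. Student Loan Interest Credit: income exceeds $108,400 by $263,650 → 176 increments × $75 = $13,200 ≥ base, so the credit is $0. total $2,310 + $0 = $2,310
Difference: |$4,142 − $2,310| = $1,832.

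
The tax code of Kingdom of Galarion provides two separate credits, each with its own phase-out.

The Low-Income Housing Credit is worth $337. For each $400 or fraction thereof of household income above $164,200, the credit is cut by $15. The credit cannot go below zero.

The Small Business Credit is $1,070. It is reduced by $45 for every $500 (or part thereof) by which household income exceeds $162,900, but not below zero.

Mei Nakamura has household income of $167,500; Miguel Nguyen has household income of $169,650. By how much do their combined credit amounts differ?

Mei ($167,500): Low-Income Housing Credit: income exceeds $164,200 by $3,300, which is 9 full-or-partial $400 increments; reduction = 9 × $15 = $135, leaving $202. Small Business Credit: income exceeds $162,900 by $4,600, which is 10 full-or-partial $500 increments; reduction = 10 × $45 = $450, leaving $620. total $202 + $620 = $822
Miguel ($169,650): Low-Income Housing Credit: income exceeds $164,200 by $5,450, which is 14 full-or-partial $400 increments; reduction = 14 × $15 = $210, leaving $127. Small Business Credit: income exceeds $162,900 by $6,750, which is 14 full-or-partial $500 increments; reduction = 14 × $45 = $630, leaving $440. total $127 + $440 = $567
Difference: |$822 − $567| = $255.

$255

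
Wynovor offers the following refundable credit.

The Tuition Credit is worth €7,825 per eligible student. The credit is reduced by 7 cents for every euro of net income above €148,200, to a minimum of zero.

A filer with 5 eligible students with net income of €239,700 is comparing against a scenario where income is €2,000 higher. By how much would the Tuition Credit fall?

At €239,700 — base = 5 × €7,825 = €39,125. 7% of the €91,500 excess over €148,200 is €6,405; credit = €39,125 − €6,405 = €32,720.
At €241,700 — base = 5 × €7,825 = €39,125. 7% of the €93,500 excess over €148,200 is €6,545; credit = €39,125 − €6,545 = €32,580.
Lost: €32,720 − €32,580 = €140.

€140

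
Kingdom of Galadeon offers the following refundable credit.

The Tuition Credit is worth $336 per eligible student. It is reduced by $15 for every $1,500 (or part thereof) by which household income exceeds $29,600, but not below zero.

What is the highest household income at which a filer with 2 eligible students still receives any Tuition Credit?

Full credit = 2 × $336 = $672.
After 44 increments the reduction is 44 × $15 = $660, leaving $12; one more increment wipes it out. Increment 44 ends at excess 44 × $1,500 = $66,000, so the highest qualifying income is $29,600 + $66,000 = $95,600.

$95,600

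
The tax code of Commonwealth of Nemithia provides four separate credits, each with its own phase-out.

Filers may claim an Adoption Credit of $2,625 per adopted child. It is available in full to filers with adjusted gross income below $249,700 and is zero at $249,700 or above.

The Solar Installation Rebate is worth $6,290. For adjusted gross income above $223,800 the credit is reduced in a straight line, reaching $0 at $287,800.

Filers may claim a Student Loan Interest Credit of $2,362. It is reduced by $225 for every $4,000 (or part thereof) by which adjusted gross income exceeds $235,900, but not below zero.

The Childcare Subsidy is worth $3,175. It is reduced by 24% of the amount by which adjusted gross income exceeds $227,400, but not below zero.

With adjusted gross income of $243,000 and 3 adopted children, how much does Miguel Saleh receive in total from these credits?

$14,190

Adoption Credit: base = 3 × $2,625 = $7,875. $243,000 is below the $249,700 cutoff, so the full $7,875 applies.
Solar Installation Rebate: $243,000 is $19,200 into a $64,000 phase-out range, leaving 44,800/64,000 of the credit: $6,290 × 44,800/64,000 = $4,403.
Student Loan Interest Credit: income exceeds $235,900 by $7,100, which is 2 full-or-partial $4,000 increments; reduction = 2 × $225 = $450, leaving $1,912.
Childcare Subsidy: 24% of the $15,600 excess over $227,400 is $3,744 ≥ base, so the credit is $0.
Total: $7,875 + $4,403 + $1,912 + $0 = $14,190.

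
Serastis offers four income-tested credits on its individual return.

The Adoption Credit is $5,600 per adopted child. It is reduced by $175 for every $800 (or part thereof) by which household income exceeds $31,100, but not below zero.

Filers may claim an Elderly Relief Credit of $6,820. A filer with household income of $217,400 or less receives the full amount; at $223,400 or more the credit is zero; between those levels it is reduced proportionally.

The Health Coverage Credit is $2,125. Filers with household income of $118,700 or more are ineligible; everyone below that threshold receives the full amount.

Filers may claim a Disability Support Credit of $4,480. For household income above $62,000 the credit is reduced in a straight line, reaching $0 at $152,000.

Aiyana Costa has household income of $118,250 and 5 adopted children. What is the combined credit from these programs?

$19,550

Adoption Credit: base = 5 × $5,600 = $28,000. income exceeds $31,100 by $87,150, which is 109 full-or-partial $800 increments; reduction = 109 × $175 = $19,075, leaving $8,925.
Elderly Relief Credit: $118,250 is at or below the $217,400 threshold, so the full $6,820 applies.
Health Coverage Credit: $118,250 is below the $118,700 cutoff, so the full $2,125 applies.
Disability Support Credit: $118,250 is $56,250 into a $90,000 phase-out range, leaving 33,750/90,000 of the credit: $4,480 × 33,750/90,000 = $1,680.
Total: $8,925 + $6,820 + $2,125 + $1,680 = $19,550.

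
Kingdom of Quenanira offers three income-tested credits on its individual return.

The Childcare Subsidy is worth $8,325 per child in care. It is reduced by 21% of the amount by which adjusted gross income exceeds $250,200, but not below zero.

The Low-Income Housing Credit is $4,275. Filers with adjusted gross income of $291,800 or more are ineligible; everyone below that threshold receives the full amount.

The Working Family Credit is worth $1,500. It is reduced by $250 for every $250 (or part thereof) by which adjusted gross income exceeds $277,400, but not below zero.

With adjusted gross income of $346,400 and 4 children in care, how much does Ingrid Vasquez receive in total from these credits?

Childcare Subsidy: base = 4 × $8,325 = $33,300. 21% of the $96,200 excess over $250,200 is $20,202; credit = $33,300 − $20,202 = $13,098.
Low-Income Housing Credit: $346,400 meets or exceeds the $291,800 cutoff, so the credit is $0.
Working Family Credit: income exceeds $277,400 by $69,000 → 276 increments × $250 = $69,000 ≥ base, so the credit is $0.
Total: $13,098 + $0 + $0 = $13,098.

$13,098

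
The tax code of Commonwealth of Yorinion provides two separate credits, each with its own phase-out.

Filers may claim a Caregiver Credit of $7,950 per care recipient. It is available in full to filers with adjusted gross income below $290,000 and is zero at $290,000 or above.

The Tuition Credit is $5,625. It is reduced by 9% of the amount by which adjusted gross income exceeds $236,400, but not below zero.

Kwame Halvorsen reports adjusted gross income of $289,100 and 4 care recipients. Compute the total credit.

Caregiver Credit: base = 4 × $7,950 = $31,800. $289,100 is below the $290,000 cutoff, so the full $31,800 applies.
Tuition Credit: 9% of the $52,700 excess over $236,400 is $4,743; credit = $5,625 − $4,743 = $882.
Total: $31,800 + $882 = $32,682.

$32,682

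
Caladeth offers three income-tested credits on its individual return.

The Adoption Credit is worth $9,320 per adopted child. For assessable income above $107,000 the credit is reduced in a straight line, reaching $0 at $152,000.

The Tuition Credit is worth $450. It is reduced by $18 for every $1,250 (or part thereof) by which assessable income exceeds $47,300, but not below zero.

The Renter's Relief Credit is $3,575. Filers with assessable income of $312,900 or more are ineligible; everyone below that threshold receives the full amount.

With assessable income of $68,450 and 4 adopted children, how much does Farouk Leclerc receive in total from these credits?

Adoption Credit: base = 4 × $9,320 = $37,280. $68,450 is at or below the $107,000 threshold, so the full $37,280 applies.
Tuition Credit: income exceeds $47,300 by $21,150, which is 17 full-or-partial $1,250 increments; reduction = 17 × $18 = $306, leaving $144.
Renter's Relief Credit: $68,450 is below the $312,900 cutoff, so the full $3,575 applies.
Total: $37,280 + $144 + $3,575 = $40,999.

$40,999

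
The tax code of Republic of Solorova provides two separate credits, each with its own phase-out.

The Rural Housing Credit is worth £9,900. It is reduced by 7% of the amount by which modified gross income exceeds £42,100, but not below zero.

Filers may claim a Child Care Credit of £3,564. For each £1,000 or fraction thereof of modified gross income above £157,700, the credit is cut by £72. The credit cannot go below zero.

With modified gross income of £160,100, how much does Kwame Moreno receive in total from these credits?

Rural Housing Credit: 7% of the £118,000 excess over £42,100 is £8,260; credit = £9,900 − £8,260 = £1,640.
Child Care Credit: income exceeds £157,700 by £2,400, which is 3 full-or-partial £1,000 increments; reduction = 3 × £72 = £216, leaving £3,348.
Total: £1,640 + £3,348 = £4,988.

£4,988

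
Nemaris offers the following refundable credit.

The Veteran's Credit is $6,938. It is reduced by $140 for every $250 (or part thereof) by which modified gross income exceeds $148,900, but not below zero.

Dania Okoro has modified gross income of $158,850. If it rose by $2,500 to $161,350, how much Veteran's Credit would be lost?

$1,338

At $158,850 — income exceeds $148,900 by $9,950, which is 40 full-or-partial $250 increments; reduction = 40 × $140 = $5,600, leaving $1,338.
At $161,350 — income exceeds $148,900 by $12,450 → 50 increments × $140 = $7,000 ≥ base, so the credit is $0.
Lost: $1,338 − $0 = $1,338.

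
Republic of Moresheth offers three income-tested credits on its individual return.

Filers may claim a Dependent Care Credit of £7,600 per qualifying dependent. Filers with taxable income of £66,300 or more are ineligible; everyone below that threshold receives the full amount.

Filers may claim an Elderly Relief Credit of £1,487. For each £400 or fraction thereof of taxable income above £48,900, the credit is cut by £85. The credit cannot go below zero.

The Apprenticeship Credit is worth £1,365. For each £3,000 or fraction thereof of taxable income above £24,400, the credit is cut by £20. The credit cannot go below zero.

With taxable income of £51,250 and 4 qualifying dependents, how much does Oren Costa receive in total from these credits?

Dependent Care Credit: base = 4 × £7,600 = £30,400. £51,250 is below the £66,300 cutoff, so the full £30,400 applies.
Elderly Relief Credit: income exceeds £48,900 by £2,350, which is 6 full-or-partial £400 increments; reduction = 6 × £85 = £510, leaving £977.
Apprenticeship Credit: income exceeds £24,400 by £26,850, which is 9 full-or-partial £3,000 increments; reduction = 9 × £20 = £180, leaving £1,185.
Total: £30,400 + £977 + £1,185 = £32,562.

£32,562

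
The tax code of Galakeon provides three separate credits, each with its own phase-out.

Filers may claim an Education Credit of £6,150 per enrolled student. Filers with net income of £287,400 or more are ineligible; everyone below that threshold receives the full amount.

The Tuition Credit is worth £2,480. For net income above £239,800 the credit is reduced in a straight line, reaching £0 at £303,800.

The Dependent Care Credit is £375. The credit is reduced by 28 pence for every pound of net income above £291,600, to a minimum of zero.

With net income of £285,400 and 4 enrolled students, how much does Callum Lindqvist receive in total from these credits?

Education Credit: base = 4 × £6,150 = £24,600. £285,400 is below the £287,400 cutoff, so the full £24,600 applies.
Tuition Credit: £285,400 is £45,600 into a £64,000 phase-out range, leaving 18,400/64,000 of the credit: £2,480 × 18,400/64,000 = £713.
Dependent Care Credit: £285,400 is at or below the £291,600 threshold, so the full £375 applies.
Total: £24,600 + £713 + £375 = £25,688.

£25,688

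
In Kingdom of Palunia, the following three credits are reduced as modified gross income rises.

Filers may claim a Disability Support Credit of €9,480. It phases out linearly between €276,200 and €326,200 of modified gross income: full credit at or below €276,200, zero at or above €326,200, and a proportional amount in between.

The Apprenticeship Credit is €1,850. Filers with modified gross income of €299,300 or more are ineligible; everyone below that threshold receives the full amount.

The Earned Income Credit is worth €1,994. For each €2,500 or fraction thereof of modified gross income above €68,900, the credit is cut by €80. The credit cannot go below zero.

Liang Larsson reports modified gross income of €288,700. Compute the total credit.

€8,960

Disability Support Credit: €288,700 is €12,500 into a €50,000 phase-out range, leaving 37,500/50,000 of the credit: €9,480 × 37,500/50,000 = €7,110.
Apprenticeship Credit: €288,700 is below the €299,300 cutoff, so the full €1,850 applies.
Earned Income Credit: income exceeds €68,900 by €219,800 → 88 increments × €80 = €7,040 ≥ base, so the credit is €0.
Total: €7,110 + €1,850 + €0 = €8,960.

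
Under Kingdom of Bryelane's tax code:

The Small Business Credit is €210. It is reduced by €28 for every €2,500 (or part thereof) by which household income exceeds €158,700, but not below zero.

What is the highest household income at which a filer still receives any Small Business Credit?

After 7 increments the reduction is 7 × €28 = €196, leaving €14; one more increment wipes it out. Increment 7 ends at excess 7 × €2,500 = €17,500, so the highest qualifying income is €158,700 + €17,500 = €176,200.

€176,200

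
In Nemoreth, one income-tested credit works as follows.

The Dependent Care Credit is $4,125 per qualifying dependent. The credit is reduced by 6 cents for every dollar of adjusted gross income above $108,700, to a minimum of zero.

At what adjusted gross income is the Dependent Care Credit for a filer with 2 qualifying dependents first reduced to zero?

Full credit = 2 × $4,125 = $8,250.
The credit falls by 6% of each dollar above $108,700, so it reaches zero when the excess is $8,250 / 6% = $137,500: income = $108,700 + $137,500 = $246,200.

$246,200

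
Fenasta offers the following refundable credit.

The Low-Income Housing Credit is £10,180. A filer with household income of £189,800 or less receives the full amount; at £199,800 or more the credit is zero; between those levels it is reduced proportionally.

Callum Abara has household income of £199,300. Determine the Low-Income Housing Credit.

Low-Income Housing Credit: £199,300 is £9,500 into a £10,000 phase-out range, leaving 500/10,000 of the credit: £10,180 × 500/10,000 = £509.

£509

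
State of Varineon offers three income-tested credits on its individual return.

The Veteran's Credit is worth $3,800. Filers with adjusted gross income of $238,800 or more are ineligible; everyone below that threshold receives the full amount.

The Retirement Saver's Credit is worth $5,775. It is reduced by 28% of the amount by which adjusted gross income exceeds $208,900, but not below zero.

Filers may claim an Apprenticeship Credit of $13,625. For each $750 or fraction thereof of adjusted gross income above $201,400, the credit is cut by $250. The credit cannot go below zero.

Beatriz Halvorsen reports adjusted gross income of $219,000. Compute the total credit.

$14,372

Veteran's Credit: $219,000 is below the $238,800 cutoff, so the full $3,800 applies.
Retirement Saver's Credit: 28% of the $10,100 excess over $208,900 is $2,828; credit = $5,775 − $2,828 = $2,947.
Apprenticeship Credit: income exceeds $201,400 by $17,600, which is 24 full-or-partial $750 increments; reduction = 24 × $250 = $6,000, leaving $7,625.
Total: $3,800 + $2,947 + $7,625 = $14,372.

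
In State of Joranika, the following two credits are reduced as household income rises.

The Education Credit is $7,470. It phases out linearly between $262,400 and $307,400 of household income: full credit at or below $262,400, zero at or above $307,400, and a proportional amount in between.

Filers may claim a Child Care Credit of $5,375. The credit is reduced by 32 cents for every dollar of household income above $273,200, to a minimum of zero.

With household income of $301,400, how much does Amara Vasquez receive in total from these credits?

Education Credit: $301,400 is $39,000 into a $45,000 phase-out range, leaving 6,000/45,000 of the credit: $7,470 × 6,000/45,000 = $996.
Child Care Credit: 32% of the $28,200 excess over $273,200 is $9,024 ≥ base, so the credit is $0.
Total: $996 + $0 = $996.

$996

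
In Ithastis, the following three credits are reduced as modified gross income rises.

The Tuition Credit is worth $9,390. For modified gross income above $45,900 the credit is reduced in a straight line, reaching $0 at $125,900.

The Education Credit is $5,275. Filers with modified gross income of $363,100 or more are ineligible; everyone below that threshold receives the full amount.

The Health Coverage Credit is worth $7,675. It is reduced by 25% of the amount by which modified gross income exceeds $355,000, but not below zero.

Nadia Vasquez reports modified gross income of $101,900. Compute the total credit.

$15,767

Tuition Credit: $101,900 is $56,000 into a $80,000 phase-out range, leaving 24,000/80,000 of the credit: $9,390 × 24,000/80,000 = $2,817.
Education Credit: $101,900 is below the $363,100 cutoff, so the full $5,275 applies.
Health Coverage Credit: $101,900 is at or below the $355,000 threshold, so the full $7,675 applies.
Total: $2,817 + $5,275 + $7,675 = $15,767.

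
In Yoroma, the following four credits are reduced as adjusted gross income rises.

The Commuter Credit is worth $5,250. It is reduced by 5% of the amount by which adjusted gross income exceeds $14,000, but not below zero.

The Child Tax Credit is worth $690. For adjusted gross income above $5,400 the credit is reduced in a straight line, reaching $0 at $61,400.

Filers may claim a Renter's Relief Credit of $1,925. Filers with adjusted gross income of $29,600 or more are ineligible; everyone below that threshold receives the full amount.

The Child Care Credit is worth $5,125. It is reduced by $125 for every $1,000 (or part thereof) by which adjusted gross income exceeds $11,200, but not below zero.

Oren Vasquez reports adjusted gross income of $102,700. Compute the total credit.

Commuter Credit: 5% of the $88,700 excess over $14,000 is $4,435; credit = $5,250 − $4,435 = $815.
Child Tax Credit: $102,700 is at or above $61,400, so the credit is $0.
Renter's Relief Credit: $102,700 meets or exceeds the $29,600 cutoff, so the credit is $0.
Child Care Credit: income exceeds $11,200 by $91,500 → 92 increments × $125 = $11,500 ≥ base, so the credit is $0.
Total: $815 + $0 + $0 + $0 = $815.

$815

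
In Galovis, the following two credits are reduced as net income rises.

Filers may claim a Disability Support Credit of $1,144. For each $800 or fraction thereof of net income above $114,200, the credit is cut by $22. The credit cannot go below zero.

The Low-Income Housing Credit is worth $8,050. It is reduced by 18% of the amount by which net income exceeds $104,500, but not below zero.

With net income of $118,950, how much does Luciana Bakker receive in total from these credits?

Disability Support Credit: income exceeds $114,200 by $4,750, which is 6 full-or-partial $800 increments; reduction = 6 × $22 = $132, leaving $1,012.
Low-Income Housing Credit: 18% of the $14,450 excess over $104,500 is $2,601; credit = $8,050 − $2,601 = $5,449.
Total: $1,012 + $5,449 = $6,461.

$6,461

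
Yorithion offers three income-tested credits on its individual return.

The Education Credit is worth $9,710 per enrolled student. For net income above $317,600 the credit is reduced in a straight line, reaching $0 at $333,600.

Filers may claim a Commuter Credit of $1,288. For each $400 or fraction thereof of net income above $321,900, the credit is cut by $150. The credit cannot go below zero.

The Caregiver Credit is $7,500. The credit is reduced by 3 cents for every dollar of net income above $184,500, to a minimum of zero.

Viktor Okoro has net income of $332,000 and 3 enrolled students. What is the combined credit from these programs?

Education Credit: base = 3 × $9,710 = $29,130. $332,000 is $14,400 into a $16,000 phase-out range, leaving 1,600/16,000 of the credit: $29,130 × 1,600/16,000 = $2,913.
Commuter Credit: income exceeds $321,900 by $10,100 → 26 increments × $150 = $3,900 ≥ base, so the credit is $0.
Caregiver Credit: 3% of the $147,500 excess over $184,500 is $4,425; credit = $7,500 − $4,425 = $3,075.
Total: $2,913 + $0 + $3,075 = $5,988.

$5,988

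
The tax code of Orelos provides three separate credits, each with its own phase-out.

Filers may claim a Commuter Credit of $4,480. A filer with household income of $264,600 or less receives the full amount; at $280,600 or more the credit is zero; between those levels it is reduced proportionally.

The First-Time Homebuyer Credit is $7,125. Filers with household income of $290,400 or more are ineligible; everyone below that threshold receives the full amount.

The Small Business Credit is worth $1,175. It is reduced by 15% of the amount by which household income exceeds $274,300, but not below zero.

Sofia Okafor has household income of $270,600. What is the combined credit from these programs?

$11,100

Commuter Credit: $270,600 is $6,000 into a $16,000 phase-out range, leaving 10,000/16,000 of the credit: $4,480 × 10,000/16,000 = $2,800.
First-Time Homebuyer Credit: $270,600 is below the $290,400 cutoff, so the full $7,125 applies.
Small Business Credit: $270,600 is at or below the $274,300 threshold, so the full $1,175 applies.
Total: $2,800 + $7,125 + $1,175 = $11,100.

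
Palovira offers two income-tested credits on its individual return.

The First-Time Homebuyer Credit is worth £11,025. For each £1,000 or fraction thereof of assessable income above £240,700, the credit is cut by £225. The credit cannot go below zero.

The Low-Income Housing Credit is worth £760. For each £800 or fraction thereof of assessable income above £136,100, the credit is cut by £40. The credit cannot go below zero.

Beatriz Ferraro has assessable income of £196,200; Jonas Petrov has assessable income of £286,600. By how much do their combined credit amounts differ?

£10,350

Beatriz (£196,200): First-Time Homebuyer Credit: £196,200 is at or below the £240,700 threshold, so the full £11,025 applies. Low-Income Housing Credit: income exceeds £136,100 by £60,100 → 76 increments × £40 = £3,040 ≥ base, so the credit is £0. total £11,025 + £0 = £11,025
Jonas (£286,600): First-Time Homebuyer Credit: income exceeds £240,700 by £45,900, which is 46 full-or-partial £1,000 increments; reduction = 46 × £225 = £10,350, leaving £675. Low-Income Housing Credit: income exceeds £136,100 by £150,500 → 189 increments × £40 = £7,560 ≥ base, so the credit is £0. total £675 + £0 = £675
Difference: |£11,025 − £675| = £10,350.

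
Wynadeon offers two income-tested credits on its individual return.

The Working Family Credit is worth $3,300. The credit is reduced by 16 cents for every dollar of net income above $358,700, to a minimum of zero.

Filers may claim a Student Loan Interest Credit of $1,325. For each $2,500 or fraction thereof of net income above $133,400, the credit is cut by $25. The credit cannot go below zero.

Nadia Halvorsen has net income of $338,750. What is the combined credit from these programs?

Working Family Credit: $338,750 is at or below the $358,700 threshold, so the full $3,300 applies.
Student Loan Interest Credit: income exceeds $133,400 by $205,350 → 83 increments × $25 = $2,075 ≥ base, so the credit is $0.
Total: $3,300 + $0 = $3,300.

$3,300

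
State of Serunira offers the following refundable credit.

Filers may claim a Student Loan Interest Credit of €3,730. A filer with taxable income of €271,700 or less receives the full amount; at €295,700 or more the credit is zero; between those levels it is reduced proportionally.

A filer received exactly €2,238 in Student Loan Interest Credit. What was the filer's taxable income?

€281,300

€2,238 is 2,238/3,730 of the full €3,730, so 1,492/3,730 of the €24,000 range has been used: income = €271,700 + €24,000 × 1,492/3,730 = €281,300.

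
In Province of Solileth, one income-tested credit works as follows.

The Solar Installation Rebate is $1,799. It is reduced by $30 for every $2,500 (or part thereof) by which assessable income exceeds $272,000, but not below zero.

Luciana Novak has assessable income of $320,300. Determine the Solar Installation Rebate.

Solar Installation Rebate: income exceeds $272,000 by $48,300, which is 20 full-or-partial $2,500 increments; reduction = 20 × $30 = $600, leaving $1,199.

$1,199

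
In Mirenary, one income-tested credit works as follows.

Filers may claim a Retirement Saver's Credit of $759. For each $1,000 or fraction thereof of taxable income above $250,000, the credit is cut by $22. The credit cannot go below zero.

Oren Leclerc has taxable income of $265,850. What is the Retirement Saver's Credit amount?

$407

Retirement Saver's Credit: income exceeds $250,000 by $15,850, which is 16 full-or-partial $1,000 increments; reduction = 16 × $22 = $352, leaving $407.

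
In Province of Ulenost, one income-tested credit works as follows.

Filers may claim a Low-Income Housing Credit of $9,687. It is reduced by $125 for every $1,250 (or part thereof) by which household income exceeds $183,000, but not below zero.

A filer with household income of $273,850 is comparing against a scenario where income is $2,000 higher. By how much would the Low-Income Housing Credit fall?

$250

At $273,850 — income exceeds $183,000 by $90,850, which is 73 full-or-partial $1,250 increments; reduction = 73 × $125 = $9,125, leaving $562.
At $275,850 — income exceeds $183,000 by $92,850, which is 75 full-or-partial $1,250 increments; reduction = 75 × $125 = $9,375, leaving $312.
Lost: $562 − $312 = $250.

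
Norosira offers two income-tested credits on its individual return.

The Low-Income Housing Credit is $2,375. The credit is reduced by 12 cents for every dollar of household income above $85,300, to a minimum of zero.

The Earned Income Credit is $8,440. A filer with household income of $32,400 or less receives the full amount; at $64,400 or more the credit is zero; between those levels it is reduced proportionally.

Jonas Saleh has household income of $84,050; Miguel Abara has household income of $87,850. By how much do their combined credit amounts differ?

Jonas ($84,050): Low-Income Housing Credit: $84,050 is at or below the $85,300 threshold, so the full $2,375 applies. Earned Income Credit: $84,050 is at or above $64,400, so the credit is $0. total $2,375 + $0 = $2,375
Miguel ($87,850): Low-Income Housing Credit: 12% of the $2,550 excess over $85,300 is $306; credit = $2,375 − $306 = $2,069. Earned Income Credit: $87,850 is at or above $64,400, so the credit is $0. total $2,069 + $0 = $2,069
Difference: |$2,375 − $2,069| = $306.

$306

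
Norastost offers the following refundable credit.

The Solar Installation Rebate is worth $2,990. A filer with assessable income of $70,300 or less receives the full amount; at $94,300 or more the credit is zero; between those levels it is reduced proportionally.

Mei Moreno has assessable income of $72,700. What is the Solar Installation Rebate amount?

$2,691

Solar Installation Rebate: $72,700 is $2,400 into a $24,000 phase-out range, leaving 21,600/24,000 of the credit: $2,990 × 21,600/24,000 = $2,691.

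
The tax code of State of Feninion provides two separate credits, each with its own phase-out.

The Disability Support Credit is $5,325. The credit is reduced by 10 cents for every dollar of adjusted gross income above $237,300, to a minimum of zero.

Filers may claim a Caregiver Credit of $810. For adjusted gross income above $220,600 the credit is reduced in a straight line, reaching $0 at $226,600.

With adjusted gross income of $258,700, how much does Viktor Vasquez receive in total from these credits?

Disability Support Credit: 10% of the $21,400 excess over $237,300 is $2,140; credit = $5,325 − $2,140 = $3,185.
Caregiver Credit: $258,700 is at or above $226,600, so the credit is $0.
Total: $3,185 + $0 = $3,185.

$3,185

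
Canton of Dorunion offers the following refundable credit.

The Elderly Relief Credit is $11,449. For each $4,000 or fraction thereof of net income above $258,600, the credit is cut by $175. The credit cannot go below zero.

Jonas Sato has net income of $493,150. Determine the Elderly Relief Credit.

Elderly Relief Credit: income exceeds $258,600 by $234,550, which is 59 full-or-partial $4,000 increments; reduction = 59 × $175 = $10,325, leaving $1,124.

$1,124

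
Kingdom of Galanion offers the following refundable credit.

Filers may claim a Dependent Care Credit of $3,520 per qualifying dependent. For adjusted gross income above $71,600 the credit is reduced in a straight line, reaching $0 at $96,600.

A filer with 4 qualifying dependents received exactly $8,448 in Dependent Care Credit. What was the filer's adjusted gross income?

$81,600

Full credit = 4 × $3,520 = $14,080.
$8,448 is 8,448/14,080 of the full $14,080, so 5,632/14,080 of the $25,000 range has been used: income = $71,600 + $25,000 × 5,632/14,080 = $81,600.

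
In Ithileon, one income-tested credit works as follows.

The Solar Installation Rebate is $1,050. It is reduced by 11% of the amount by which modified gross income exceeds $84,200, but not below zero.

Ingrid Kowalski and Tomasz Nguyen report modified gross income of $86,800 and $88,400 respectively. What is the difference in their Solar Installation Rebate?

$176

Ingrid ($86,800): Solar Installation Rebate: 11% of the $2,600 excess over $84,200 is $286; credit = $1,050 − $286 = $764.
Tomasz ($88,400): Solar Installation Rebate: 11% of the $4,200 excess over $84,200 is $462; credit = $1,050 − $462 = $588.
Difference: |$764 − $588| = $176.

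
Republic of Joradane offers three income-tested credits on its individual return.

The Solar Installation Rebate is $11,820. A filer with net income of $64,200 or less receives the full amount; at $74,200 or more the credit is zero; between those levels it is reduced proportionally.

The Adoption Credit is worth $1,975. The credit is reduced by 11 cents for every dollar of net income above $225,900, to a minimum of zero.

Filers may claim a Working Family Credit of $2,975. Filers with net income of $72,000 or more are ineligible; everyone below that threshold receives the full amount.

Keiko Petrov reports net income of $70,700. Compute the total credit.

$9,087

Solar Installation Rebate: $70,700 is $6,500 into a $10,000 phase-out range, leaving 3,500/10,000 of the credit: $11,820 × 3,500/10,000 = $4,137.
Adoption Credit: $70,700 is at or below the $225,900 threshold, so the full $1,975 applies.
Working Family Credit: $70,700 is below the $72,000 cutoff, so the full $2,975 applies.
Total: $4,137 + $1,975 + $2,975 = $9,087.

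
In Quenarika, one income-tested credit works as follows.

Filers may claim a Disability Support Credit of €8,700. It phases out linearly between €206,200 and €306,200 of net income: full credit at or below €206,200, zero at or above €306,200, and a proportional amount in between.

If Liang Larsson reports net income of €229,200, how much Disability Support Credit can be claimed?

€6,699

Disability Support Credit: €229,200 is €23,000 into a €100,000 phase-out range, leaving 77,000/100,000 of the credit: €8,700 × 77,000/100,000 = €6,699.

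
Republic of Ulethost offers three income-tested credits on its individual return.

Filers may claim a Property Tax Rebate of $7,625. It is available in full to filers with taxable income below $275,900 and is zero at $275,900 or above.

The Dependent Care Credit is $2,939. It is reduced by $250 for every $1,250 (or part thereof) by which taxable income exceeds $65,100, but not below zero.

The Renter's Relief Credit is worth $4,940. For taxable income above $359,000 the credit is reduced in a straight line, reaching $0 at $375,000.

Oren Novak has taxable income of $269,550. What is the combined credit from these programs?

$12,565

Property Tax Rebate: $269,550 is below the $275,900 cutoff, so the full $7,625 applies.
Dependent Care Credit: income exceeds $65,100 by $204,450 → 164 increments × $250 = $41,000 ≥ base, so the credit is $0.
Renter's Relief Credit: $269,550 is at or below the $359,000 threshold, so the full $4,940 applies.
Total: $7,625 + $0 + $4,940 = $12,565.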